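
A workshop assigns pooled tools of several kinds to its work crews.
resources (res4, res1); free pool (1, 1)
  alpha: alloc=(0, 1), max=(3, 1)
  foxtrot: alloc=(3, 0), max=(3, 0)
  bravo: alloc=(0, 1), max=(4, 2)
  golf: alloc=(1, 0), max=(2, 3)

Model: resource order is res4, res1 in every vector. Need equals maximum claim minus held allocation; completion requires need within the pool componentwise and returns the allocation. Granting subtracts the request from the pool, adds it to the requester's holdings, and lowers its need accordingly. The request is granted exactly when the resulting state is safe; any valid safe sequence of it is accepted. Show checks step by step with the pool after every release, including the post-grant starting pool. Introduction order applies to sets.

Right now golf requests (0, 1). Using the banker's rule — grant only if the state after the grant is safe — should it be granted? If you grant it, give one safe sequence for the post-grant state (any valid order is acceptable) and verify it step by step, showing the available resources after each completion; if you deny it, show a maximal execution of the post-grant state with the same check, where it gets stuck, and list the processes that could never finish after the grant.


GRANT — the state after the grant stays safe, e.g. via foxtrot, alpha, bravo, golf.
Key observation: the transfer keeps a workable pool ((1, 0)); foxtrot starts the safe sequence.
Check on the post-grant state, step by step:
  pool = (1, 0)
  run foxtrot (needs (0, 0), free (1, 0)); after release of (3, 0) the pool is (4, 0)
  run alpha (needs (3, 0), free (4, 0)); after release of (0, 1) the pool is (4, 1)
  run bravo (needs (4, 1), free (4, 1)); after release of (0, 1) the pool is (4, 2)
  run golf (needs (1, 2), free (4, 2)); after release of (1, 1) the pool is (5, 3)


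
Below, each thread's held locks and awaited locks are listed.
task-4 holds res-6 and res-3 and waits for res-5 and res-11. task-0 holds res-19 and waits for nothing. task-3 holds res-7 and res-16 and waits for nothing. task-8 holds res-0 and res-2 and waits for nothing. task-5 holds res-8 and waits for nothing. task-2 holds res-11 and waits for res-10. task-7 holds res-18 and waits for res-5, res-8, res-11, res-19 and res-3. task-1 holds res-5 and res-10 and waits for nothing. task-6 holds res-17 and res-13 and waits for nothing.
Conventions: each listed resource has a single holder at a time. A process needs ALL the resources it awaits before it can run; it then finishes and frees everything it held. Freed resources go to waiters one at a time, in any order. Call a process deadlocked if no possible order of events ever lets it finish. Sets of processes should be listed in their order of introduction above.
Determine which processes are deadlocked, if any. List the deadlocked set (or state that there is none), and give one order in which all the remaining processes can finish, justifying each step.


No process is deadlocked.
Key observation: the wait relation is loop-free; peeling off processes with no waits unwinds the whole state.
One completion order for the rest: task-6, task-0, task-1, task-2, task-5, task-3, task-4, task-7, task-8.
Step-by-step check:
  task-6: no waits; runs immediately, freeing res-17 and res-13
  task-0: no waits; runs immediately, freeing res-19
  task-1: no waits; runs immediately, freeing res-5 and res-10
  task-2: everything it awaited (res-10) is free; runs, freeing res-11
  task-5: no waits; runs immediately, freeing res-8
  task-3: no waits; runs immediately, freeing res-7 and res-16
  task-4: everything it awaited (res-5 and res-11) is free; runs, freeing res-6 and res-3
  task-7: everything it awaited (res-5, res-8, res-11, res-19 and res-3) is free; runs, freeing res-18
  task-8: no waits; runs immediately, freeing res-0 and res-2


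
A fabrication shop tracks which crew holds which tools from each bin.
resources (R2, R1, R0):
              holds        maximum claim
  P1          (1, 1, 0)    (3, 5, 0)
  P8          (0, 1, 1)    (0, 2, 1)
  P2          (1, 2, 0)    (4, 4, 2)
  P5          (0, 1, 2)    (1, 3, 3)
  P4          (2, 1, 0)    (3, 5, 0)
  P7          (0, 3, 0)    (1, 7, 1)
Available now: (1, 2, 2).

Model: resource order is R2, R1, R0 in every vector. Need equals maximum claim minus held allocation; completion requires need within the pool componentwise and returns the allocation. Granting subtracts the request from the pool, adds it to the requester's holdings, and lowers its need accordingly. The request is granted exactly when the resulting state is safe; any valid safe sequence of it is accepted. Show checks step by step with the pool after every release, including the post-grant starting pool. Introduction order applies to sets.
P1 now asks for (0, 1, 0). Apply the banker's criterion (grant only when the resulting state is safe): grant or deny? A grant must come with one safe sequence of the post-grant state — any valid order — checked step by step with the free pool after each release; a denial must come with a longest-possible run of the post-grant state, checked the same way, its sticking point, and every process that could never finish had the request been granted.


DENY: after the grant no complete ordering would exist.
Key observation: after P8, P5 the pool peaks at (1, 3, 5), and each blocked process is short somewhere: P1 on R2; P2 on R2; P4 on R1; P7 on R1.
On the post-grant state, P8, P5 is a maximal run — nothing extends it. Walking it through:
  pool = (1, 1, 2)
  P8 needs (0, 1, 0) <= (1, 1, 2) -> finishes; pool += (0, 1, 1) = (1, 2, 3)
  P5 needs (1, 2, 1) <= (1, 2, 3) -> finishes; pool += (0, 1, 2) = (1, 3, 5)
  P1 cannot run: need (2, 3, 0) vs free (1, 3, 5) (insufficient R2)
  P2 cannot run: need (3, 2, 2) vs free (1, 3, 5) (insufficient R2)
  P4 cannot run: need (1, 4, 0) vs free (1, 3, 5) (insufficient R1)
  P7 cannot run: need (1, 4, 1) vs free (1, 3, 5) (insufficient R1)
Had the request been granted, P1, P2, P4 and P7 could never finish.


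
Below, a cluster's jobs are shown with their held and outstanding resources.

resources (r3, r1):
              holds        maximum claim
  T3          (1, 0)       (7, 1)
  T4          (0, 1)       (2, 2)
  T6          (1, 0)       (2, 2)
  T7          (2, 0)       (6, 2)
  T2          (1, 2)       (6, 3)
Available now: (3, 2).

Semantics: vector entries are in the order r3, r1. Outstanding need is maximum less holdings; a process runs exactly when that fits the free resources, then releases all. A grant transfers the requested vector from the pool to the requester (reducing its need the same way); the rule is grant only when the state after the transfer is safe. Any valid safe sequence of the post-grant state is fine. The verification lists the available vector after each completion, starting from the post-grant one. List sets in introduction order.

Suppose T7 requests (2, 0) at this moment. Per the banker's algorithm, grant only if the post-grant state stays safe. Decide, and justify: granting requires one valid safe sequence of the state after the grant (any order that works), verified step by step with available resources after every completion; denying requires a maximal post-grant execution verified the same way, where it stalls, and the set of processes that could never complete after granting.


GRANT — the state after the grant stays safe, e.g. via T6, T7, T3, T4, T2.
Key observation: with (1, 2) left after the transfer, T6 can run at once — the state stays safe.
Verifying the post-grant state step by step:
  pool = (1, 2)
  T6: need (1, 2) fits (1, 2); releases (1, 0), pool now (2, 2)
  T7: need (2, 2) fits (2, 2); releases (4, 0), pool now (6, 2)
  T3: need (6, 1) fits (6, 2); releases (1, 0), pool now (7, 2)
  T4: need (2, 1) fits (7, 2); releases (0, 1), pool now (7, 3)
  T2: need (5, 1) fits (7, 3); releases (1, 2), pool now (8, 5)


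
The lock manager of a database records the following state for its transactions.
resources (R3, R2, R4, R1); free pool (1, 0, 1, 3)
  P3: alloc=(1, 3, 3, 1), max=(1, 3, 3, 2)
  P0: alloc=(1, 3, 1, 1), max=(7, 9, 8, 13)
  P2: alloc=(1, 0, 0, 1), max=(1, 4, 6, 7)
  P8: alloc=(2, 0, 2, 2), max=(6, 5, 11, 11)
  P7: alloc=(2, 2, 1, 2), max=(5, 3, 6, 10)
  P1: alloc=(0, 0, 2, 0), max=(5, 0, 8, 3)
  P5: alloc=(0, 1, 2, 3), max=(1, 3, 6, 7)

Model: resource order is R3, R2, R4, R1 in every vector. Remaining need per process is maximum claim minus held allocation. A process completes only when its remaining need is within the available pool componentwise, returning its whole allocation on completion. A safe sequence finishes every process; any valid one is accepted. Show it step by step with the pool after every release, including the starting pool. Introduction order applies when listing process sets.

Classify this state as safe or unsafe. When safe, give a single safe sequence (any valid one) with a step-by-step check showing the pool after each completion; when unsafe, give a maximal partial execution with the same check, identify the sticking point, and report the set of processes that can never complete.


SAFE, for example via the order P3, P5, P2, P7, P1, P8, P0.
Key observation: the order's first zero-slack moment is P5 ((1, 2, 4, 4) needed, (2, 3, 4, 4) free — a requested resource with nothing to spare).
Check, step by step:
  pool = (1, 0, 1, 3)
  P3 needs (0, 0, 0, 1) <= (1, 0, 1, 3) -> finishes; pool += (1, 3, 3, 1) = (2, 3, 4, 4)
  P5 needs (1, 2, 4, 4) <= (2, 3, 4, 4) -> finishes; pool += (0, 1, 2, 3) = (2, 4, 6, 7)
  P2 needs (0, 4, 6, 6) <= (2, 4, 6, 7) -> finishes; pool += (1, 0, 0, 1) = (3, 4, 6, 8)
  P7 needs (3, 1, 5, 8) <= (3, 4, 6, 8) -> finishes; pool += (2, 2, 1, 2) = (5, 6, 7, 10)
  P1 needs (5, 0, 6, 3) <= (5, 6, 7, 10) -> finishes; pool += (0, 0, 2, 0) = (5, 6, 9, 10)
  P8 needs (4, 5, 9, 9) <= (5, 6, 9, 10) -> finishes; pool += (2, 0, 2, 2) = (7, 6, 11, 12)
  P0 needs (6, 6, 7, 12) <= (7, 6, 11, 12) -> finishes; pool += (1, 3, 1, 1) = (8, 9, 12, 13)


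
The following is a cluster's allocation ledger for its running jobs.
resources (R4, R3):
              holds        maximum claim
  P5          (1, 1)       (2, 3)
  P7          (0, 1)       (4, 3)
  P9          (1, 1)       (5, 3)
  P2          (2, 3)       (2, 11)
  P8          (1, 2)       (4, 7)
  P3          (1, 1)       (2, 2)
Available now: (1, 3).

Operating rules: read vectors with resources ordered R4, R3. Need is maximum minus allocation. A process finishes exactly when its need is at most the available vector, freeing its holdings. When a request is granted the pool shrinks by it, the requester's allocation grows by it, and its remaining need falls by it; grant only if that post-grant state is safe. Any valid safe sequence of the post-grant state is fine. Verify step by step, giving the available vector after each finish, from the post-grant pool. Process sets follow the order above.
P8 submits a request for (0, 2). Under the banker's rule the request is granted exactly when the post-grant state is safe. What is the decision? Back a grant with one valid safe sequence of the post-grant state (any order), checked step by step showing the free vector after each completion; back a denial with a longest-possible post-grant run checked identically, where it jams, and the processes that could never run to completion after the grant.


GRANT: granting preserves safety; a valid post-grant sequence is P3, P5, P8, P9, P7, P2.
Key observation: (1, 1) free after granting still covers P3 first, and each release covers the next.
Check on the post-grant state, step by step:
  pool = (1, 1)
  run P3 (needs (1, 1), free (1, 1)); after release of (1, 1) the pool is (2, 2)
  run P5 (needs (1, 2), free (2, 2)); after release of (1, 1) the pool is (3, 3)
  run P8 (needs (3, 3), free (3, 3)); after release of (1, 4) the pool is (4, 7)
  run P9 (needs (4, 2), free (4, 7)); after release of (1, 1) the pool is (5, 8)
  run P7 (needs (4, 2), free (5, 8)); after release of (0, 1) the pool is (5, 9)
  run P2 (needs (0, 8), free (5, 9)); after release of (2, 3) the pool is (7, 12)


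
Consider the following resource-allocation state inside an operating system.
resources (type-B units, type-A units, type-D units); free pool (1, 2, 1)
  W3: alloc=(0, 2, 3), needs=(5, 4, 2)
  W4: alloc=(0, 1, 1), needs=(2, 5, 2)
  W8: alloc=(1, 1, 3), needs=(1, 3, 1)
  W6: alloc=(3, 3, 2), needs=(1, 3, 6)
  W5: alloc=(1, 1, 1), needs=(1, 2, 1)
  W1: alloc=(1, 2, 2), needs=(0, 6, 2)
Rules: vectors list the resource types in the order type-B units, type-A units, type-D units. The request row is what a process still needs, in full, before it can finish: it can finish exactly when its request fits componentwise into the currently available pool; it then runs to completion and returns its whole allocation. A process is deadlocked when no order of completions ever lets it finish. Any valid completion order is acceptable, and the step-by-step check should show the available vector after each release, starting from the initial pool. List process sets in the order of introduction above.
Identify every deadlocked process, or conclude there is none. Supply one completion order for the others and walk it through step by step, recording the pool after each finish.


Deadlocked: W3, W4, W6 and W1.
Key observation: after W5, W8 the pool peaks at (3, 4, 5), and each blocked process is short somewhere: W3 on type-B units; W4 on type-A units; W6 on type-D units; W1 on type-A units.
A valid finishing order for the others: W5, W8. Step-by-step check:
  pool = (1, 2, 1)
  run W5 (needs (1, 2, 1), free (1, 2, 1)); after release of (1, 1, 1) the pool is (2, 3, 2)
  run W8 (needs (1, 3, 1), free (2, 3, 2)); after release of (1, 1, 3) the pool is (3, 4, 5)
The blocked processes can never fit:
  blocked: W3 wants (5, 4, 2), pool (3, 4, 5) — not enough type-B units
  blocked: W4 wants (2, 5, 2), pool (3, 4, 5) — not enough type-A units
  blocked: W6 wants (1, 3, 6), pool (3, 4, 5) — not enough type-D units
  blocked: W1 wants (0, 6, 2), pool (3, 4, 5) — not enough type-A units


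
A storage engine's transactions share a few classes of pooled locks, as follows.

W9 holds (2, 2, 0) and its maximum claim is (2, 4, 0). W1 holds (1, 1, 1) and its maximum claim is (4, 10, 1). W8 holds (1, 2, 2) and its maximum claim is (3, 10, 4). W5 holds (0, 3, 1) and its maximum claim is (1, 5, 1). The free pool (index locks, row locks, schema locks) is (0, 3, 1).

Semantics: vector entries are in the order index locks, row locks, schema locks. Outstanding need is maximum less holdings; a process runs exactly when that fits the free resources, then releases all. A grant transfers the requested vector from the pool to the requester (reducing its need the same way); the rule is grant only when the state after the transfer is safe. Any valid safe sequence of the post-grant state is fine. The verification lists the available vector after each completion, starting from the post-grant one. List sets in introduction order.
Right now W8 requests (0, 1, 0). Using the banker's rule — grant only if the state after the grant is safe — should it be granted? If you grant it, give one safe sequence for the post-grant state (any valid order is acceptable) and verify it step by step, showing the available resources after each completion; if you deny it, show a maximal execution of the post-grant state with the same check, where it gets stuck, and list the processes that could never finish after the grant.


GRANT. The post-grant state is safe; one safe sequence: W9, W5, W8, W1.
Key observation: granting shrinks the pool to (0, 2, 1), yet W9 still fits and the chain goes through.
Check on the post-grant state, step by step:
  pool = (0, 2, 1)
  W9: need (0, 2, 0) fits (0, 2, 1); releases (2, 2, 0), pool now (2, 4, 1)
  W5: need (1, 2, 0) fits (2, 4, 1); releases (0, 3, 1), pool now (2, 7, 2)
  W8: need (2, 7, 2) fits (2, 7, 2); releases (1, 3, 2), pool now (3, 10, 4)
  W1: need (3, 9, 0) fits (3, 10, 4); releases (1, 1, 1), pool now (4, 11, 5)


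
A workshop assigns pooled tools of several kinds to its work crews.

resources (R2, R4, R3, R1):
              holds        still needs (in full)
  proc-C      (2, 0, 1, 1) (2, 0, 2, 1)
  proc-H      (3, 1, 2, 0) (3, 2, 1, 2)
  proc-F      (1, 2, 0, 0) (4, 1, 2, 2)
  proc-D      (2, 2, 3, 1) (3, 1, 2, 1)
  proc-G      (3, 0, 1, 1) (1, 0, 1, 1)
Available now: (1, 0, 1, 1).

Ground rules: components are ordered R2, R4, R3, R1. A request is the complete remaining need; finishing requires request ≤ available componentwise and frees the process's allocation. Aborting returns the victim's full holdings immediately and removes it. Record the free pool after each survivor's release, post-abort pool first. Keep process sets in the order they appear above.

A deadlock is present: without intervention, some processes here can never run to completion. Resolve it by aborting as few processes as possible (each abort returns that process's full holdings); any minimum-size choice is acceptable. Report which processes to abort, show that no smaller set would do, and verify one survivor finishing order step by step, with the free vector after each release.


The answer: abort proc-H.
Key observation: proc-F was stuck for good until proc-H gave back (3, 1, 2, 0); in the order shown it finishes at step 2.
Minimality: the empty abort set fails — the state is deadlocked as it stands.
Survivors finish in the order: proc-C, proc-F, proc-G, proc-D. Step-by-step check (pool after the aborts first):
  pool = (4, 1, 3, 1)
  proc-C: need (2, 0, 2, 1) fits (4, 1, 3, 1); releases (2, 0, 1, 1), pool now (6, 1, 4, 2)
  proc-F: need (4, 1, 2, 2) fits (6, 1, 4, 2); releases (1, 2, 0, 0), pool now (7, 3, 4, 2)
  proc-G: need (1, 0, 1, 1) fits (7, 3, 4, 2); releases (3, 0, 1, 1), pool now (10, 3, 5, 3)
  proc-D: need (3, 1, 2, 1) fits (10, 3, 5, 3); releases (2, 2, 3, 1), pool now (12, 5, 8, 4)


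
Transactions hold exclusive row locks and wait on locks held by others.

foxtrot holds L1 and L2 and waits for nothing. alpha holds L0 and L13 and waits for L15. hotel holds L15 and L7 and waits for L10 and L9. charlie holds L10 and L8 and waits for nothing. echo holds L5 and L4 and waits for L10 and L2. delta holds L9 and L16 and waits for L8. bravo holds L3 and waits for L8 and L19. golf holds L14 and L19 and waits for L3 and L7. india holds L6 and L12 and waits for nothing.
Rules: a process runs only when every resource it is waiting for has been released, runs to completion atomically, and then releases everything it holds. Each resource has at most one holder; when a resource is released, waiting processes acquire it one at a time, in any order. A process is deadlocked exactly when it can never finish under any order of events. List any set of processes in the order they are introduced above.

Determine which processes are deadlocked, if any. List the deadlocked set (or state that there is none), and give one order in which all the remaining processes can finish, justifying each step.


The deadlocked set is bravo and golf.
Key observation: along bravo -> golf -> bravo, each member waits on what the next one holds — a deadlock; no other process is dragged down with it.
The rest can finish in the order foxtrot, charlie, india, delta, echo, hotel, alpha.
Check, step by step:
  run foxtrot (it waits on nothing); releases L1 and L2
  run charlie (it waits on nothing); releases L10 and L8
  run india (it waits on nothing); releases L6 and L12
  delta: everything it awaited (L8) is free; runs, freeing L9 and L16
  echo: everything it awaited (L10 and L2) is free; runs, freeing L5 and L4
  hotel: everything it awaited (L10 and L9) is free; runs, freeing L15 and L7
  alpha: everything it awaited (L15) is free; runs, freeing L0 and L13


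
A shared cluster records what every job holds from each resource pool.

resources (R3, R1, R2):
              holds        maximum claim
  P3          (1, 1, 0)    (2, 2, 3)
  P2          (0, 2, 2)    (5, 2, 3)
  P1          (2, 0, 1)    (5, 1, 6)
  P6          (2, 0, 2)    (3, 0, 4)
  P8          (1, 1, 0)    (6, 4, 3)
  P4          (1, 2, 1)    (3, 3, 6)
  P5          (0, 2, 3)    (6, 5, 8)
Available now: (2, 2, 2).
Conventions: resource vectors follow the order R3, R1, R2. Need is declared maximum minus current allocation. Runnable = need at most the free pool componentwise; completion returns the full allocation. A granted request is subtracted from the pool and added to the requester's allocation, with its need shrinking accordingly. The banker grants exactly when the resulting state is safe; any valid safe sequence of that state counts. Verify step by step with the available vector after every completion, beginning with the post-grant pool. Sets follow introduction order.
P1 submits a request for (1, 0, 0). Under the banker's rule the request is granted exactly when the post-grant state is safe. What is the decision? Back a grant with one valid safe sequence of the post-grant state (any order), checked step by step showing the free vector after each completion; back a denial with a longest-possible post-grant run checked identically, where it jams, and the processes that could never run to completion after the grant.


DENY: after the grant no complete ordering would exist.
Key observation: after P6, P3 the pool peaks at (4, 3, 4), and each blocked process is short somewhere: P2 on R3; P1 on R2; P8 on R3; P4 on R2; P5 on R3, R2.
Pretend the grant happened; the run P6, P3 goes as far as possible. Step-by-step check:
  pool = (1, 2, 2)
  run P6 (needs (1, 0, 2), free (1, 2, 2)); after release of (2, 0, 2) the pool is (3, 2, 4)
  run P3 (needs (1, 1, 3), free (3, 2, 4)); after release of (1, 1, 0) the pool is (4, 3, 4)
  P2 cannot run: need (5, 0, 1) vs free (4, 3, 4) (insufficient R3)
  P1 cannot run: need (2, 1, 5) vs free (4, 3, 4) (insufficient R2)
  P8 cannot run: need (5, 3, 3) vs free (4, 3, 4) (insufficient R3)
  P4 cannot run: need (2, 1, 5) vs free (4, 3, 4) (insufficient R2)
  P5 cannot run: need (6, 3, 5) vs free (4, 3, 4) (insufficient R3 and R2)
Post-grant, the permanently blocked set is P2, P1, P8, P4 and P5.


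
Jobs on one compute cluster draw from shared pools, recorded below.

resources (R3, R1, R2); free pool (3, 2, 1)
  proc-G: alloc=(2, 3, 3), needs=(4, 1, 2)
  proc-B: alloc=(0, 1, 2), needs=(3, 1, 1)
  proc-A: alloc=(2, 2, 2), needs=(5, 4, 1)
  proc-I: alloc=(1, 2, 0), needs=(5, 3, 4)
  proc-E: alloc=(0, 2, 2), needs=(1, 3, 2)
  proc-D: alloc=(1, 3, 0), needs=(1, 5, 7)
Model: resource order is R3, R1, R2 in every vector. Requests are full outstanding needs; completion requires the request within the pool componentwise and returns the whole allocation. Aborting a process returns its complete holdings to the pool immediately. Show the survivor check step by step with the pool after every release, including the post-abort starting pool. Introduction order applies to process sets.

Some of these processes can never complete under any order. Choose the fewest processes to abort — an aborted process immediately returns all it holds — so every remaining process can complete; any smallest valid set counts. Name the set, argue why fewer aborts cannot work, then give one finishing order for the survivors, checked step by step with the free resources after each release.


Minimum abort set: proc-A.
Key observation: the deadlocked proc-G becomes finishable only because proc-A released (2, 2, 2); it completes at step 2 below.
Minimality: the empty abort set fails — the state is deadlocked as it stands.
Survivors finish in the order: proc-E, proc-G, proc-B, proc-D, proc-I. Walking it through (pool after the aborts first):
  pool = (5, 4, 3)
  proc-E needs (1, 3, 2) <= (5, 4, 3) -> finishes; pool += (0, 2, 2) = (5, 6, 5)
  proc-G needs (4, 1, 2) <= (5, 6, 5) -> finishes; pool += (2, 3, 3) = (7, 9, 8)
  proc-B needs (3, 1, 1) <= (7, 9, 8) -> finishes; pool += (0, 1, 2) = (7, 10, 10)
  proc-D needs (1, 5, 7) <= (7, 10, 10) -> finishes; pool += (1, 3, 0) = (8, 13, 10)
  proc-I needs (5, 3, 4) <= (8, 13, 10) -> finishes; pool += (1, 2, 0) = (9, 15, 10)


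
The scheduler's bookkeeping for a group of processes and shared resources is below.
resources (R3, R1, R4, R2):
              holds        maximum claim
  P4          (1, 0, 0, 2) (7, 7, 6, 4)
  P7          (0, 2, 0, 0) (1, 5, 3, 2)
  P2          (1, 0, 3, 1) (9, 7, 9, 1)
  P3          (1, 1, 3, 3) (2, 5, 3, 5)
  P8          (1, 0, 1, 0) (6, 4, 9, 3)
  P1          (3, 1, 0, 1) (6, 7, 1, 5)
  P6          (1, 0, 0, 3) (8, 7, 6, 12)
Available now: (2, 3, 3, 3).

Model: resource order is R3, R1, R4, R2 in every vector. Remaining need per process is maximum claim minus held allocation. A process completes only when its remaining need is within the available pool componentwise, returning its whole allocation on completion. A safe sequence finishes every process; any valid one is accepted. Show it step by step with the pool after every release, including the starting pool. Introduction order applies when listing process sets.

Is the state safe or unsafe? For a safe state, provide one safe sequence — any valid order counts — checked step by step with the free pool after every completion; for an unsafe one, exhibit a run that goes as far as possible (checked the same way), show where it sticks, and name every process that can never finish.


SAFE. One safe sequence: P7, P3, P1, P4, P6, P2, P8.
Key observation: reading the order forward, P7 is the first process whose need (1, 3, 3, 2) meets the free pool (2, 3, 3, 3) exactly on a resource it requests.
Step-by-step check:
  pool = (2, 3, 3, 3)
  P7: need (1, 3, 3, 2) fits (2, 3, 3, 3); releases (0, 2, 0, 0), pool now (2, 5, 3, 3)
  P3: need (1, 4, 0, 2) fits (2, 5, 3, 3); releases (1, 1, 3, 3), pool now (3, 6, 6, 6)
  P1: need (3, 6, 1, 4) fits (3, 6, 6, 6); releases (3, 1, 0, 1), pool now (6, 7, 6, 7)
  P4: need (6, 7, 6, 2) fits (6, 7, 6, 7); releases (1, 0, 0, 2), pool now (7, 7, 6, 9)
  P6: need (7, 7, 6, 9) fits (7, 7, 6, 9); releases (1, 0, 0, 3), pool now (8, 7, 6, 12)
  P2: need (8, 7, 6, 0) fits (8, 7, 6, 12); releases (1, 0, 3, 1), pool now (9, 7, 9, 13)
  P8: need (5, 4, 8, 3) fits (9, 7, 9, 13); releases (1, 0, 1, 0), pool now (10, 7, 10, 13)


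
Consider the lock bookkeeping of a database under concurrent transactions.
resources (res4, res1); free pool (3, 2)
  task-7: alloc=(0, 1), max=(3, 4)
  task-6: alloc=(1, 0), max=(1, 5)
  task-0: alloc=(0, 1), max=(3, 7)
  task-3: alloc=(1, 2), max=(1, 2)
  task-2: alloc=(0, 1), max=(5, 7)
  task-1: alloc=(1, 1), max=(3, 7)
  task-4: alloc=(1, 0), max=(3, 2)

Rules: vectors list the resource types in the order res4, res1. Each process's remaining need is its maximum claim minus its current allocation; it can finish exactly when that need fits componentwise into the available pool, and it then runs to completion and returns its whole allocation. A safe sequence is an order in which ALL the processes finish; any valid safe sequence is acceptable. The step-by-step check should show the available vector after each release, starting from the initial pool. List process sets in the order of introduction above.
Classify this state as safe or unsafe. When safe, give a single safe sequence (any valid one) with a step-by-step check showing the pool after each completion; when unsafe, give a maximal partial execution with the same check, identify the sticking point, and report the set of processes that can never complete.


UNSAFE — no complete ordering exists.
Key observation: once task-3, task-4, task-7, task-6 finish, the pool peaks at (6, 5) — and every remaining process still needs more res1 than that.
A maximal execution: task-3, task-4, task-7, task-6 — then nothing else fits. Check, step by step:
  pool = (3, 2)
  run task-3 (needs (0, 0), free (3, 2)); after release of (1, 2) the pool is (4, 4)
  run task-4 (needs (2, 2), free (4, 4)); after release of (1, 0) the pool is (5, 4)
  run task-7 (needs (3, 3), free (5, 4)); after release of (0, 1) the pool is (5, 5)
  run task-6 (needs (0, 5), free (5, 5)); after release of (1, 0) the pool is (6, 5)
  task-0 cannot run: need (3, 6) vs free (6, 5) (insufficient res1)
  task-2 cannot run: need (5, 6) vs free (6, 5) (insufficient res1)
  task-1 cannot run: need (2, 6) vs free (6, 5) (insufficient res1)
Never able to finish: task-0, task-2 and task-1.


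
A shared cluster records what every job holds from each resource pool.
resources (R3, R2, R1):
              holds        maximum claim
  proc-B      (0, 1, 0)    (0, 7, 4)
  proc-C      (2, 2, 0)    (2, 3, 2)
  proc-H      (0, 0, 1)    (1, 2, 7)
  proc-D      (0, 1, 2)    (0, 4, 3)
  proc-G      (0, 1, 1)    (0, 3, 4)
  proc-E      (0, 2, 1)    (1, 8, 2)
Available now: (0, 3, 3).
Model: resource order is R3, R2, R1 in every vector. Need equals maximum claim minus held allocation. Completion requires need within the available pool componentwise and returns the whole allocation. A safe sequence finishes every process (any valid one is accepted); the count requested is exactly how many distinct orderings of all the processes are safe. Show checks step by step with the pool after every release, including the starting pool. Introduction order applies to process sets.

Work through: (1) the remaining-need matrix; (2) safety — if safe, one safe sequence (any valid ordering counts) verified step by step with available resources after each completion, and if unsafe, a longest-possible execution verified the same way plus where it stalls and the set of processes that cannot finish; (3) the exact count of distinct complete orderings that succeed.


(1) Need matrix, components ordered R3, R2, R1:
  proc-B: (0, 6, 4)
  proc-C: (0, 1, 2)
  proc-H: (1, 2, 6)
  proc-D: (0, 3, 1)
  proc-G: (0, 2, 3)
  proc-E: (1, 6, 1)
(2) The state is SAFE; one workable sequence: proc-C, proc-D, proc-E, proc-H, proc-B, proc-G.
Key observation: at proc-E the run first touches a limit — (1, 6, 1) against (2, 6, 5), exact on a resource it actually requests.
Check, step by step:
  pool = (0, 3, 3)
  proc-C needs (0, 1, 2) <= (0, 3, 3) -> finishes; pool += (2, 2, 0) = (2, 5, 3)
  proc-D needs (0, 3, 1) <= (2, 5, 3) -> finishes; pool += (0, 1, 2) = (2, 6, 5)
  proc-E needs (1, 6, 1) <= (2, 6, 5) -> finishes; pool += (0, 2, 1) = (2, 8, 6)
  proc-H needs (1, 2, 6) <= (2, 8, 6) -> finishes; pool += (0, 0, 1) = (2, 8, 7)
  proc-B needs (0, 6, 4) <= (2, 8, 7) -> finishes; pool += (0, 1, 0) = (2, 9, 7)
  proc-G needs (0, 2, 3) <= (2, 9, 7) -> finishes; pool += (0, 1, 1) = (2, 10, 8)
(3) Exactly 68 of the possible complete orderings are safe sequences.


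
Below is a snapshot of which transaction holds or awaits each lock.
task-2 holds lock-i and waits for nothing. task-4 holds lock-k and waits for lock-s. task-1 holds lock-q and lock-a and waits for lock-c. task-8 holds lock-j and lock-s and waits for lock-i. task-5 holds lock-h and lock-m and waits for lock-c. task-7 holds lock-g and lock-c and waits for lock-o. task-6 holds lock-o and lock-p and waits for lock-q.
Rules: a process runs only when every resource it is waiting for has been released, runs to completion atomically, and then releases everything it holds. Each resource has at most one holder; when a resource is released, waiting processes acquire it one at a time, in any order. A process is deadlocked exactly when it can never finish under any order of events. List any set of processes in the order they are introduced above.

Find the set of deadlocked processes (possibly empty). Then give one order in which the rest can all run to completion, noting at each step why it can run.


Deadlocked set: task-1, task-5, task-7 and task-6.
Key observation: the cycle task-1 -> task-7 -> task-6 -> task-1 can never break — each member waits on the next; task-5 waits into the deadlock from upstream.
One completion order for the rest: task-2, task-8, task-4.
Step-by-step check:
  task-2: no waits; runs immediately, freeing lock-i
  task-8 waits on lock-i — all released -> runs and releases lock-j and lock-s
  task-4 waits on lock-s — all released -> runs and releases lock-k


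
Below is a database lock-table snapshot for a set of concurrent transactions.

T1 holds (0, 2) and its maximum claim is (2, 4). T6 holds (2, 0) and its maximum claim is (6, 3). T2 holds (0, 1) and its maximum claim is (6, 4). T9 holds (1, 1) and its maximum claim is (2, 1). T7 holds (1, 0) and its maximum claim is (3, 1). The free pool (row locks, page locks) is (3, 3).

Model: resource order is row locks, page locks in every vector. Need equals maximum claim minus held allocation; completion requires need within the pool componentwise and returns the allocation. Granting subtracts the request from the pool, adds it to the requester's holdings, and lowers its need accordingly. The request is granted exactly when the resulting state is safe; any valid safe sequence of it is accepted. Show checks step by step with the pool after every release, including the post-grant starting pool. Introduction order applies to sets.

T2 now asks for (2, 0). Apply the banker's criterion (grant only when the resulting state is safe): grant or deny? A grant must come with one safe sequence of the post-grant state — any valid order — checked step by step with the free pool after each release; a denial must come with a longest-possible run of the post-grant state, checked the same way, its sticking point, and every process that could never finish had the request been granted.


DENY — the pretend-granted state is unsafe.
Key observation: row locks is the bottleneck — with T9, T7, T1 done the pool holds (3, 6), short of every remaining need.
Pretend the grant happened; the run T9, T7, T1 goes as far as possible. Verifying each step:
  pool = (1, 3)
  T9 needs (1, 0) <= (1, 3) -> finishes; pool += (1, 1) = (2, 4)
  T7 needs (2, 1) <= (2, 4) -> finishes; pool += (1, 0) = (3, 4)
  T1 needs (2, 2) <= (3, 4) -> finishes; pool += (0, 2) = (3, 6)
  T6 cannot run: need (4, 3) vs free (3, 6) (insufficient row locks)
  T2 cannot run: need (4, 3) vs free (3, 6) (insufficient row locks)
Post-grant, the permanently blocked set is T6 and T2.


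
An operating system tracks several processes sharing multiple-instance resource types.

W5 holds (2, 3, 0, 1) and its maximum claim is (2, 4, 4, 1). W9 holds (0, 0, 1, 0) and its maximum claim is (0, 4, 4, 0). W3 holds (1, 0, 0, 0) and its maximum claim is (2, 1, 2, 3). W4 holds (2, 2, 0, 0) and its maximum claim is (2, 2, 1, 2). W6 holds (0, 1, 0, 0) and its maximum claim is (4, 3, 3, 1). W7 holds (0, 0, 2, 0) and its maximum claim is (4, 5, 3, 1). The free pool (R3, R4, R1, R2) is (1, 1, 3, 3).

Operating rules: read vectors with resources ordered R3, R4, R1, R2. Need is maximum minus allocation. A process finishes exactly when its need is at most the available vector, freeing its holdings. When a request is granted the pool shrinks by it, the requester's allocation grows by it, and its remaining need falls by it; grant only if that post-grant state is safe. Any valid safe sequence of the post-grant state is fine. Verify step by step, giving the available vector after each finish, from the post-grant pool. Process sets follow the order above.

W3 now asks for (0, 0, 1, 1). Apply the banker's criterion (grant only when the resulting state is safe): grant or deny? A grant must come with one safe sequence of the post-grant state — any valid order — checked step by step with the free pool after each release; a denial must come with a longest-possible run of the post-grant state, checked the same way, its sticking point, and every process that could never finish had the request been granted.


GRANT — the state after the grant stays safe, e.g. via W4, W3, W6, W9, W5, W7.
Key observation: with (1, 1, 2, 2) left after the transfer, W4 can run at once — the state stays safe.
Verifying the post-grant state step by step:
  pool = (1, 1, 2, 2)
  W4: need (0, 0, 1, 2) fits (1, 1, 2, 2); releases (2, 2, 0, 0), pool now (3, 3, 2, 2)
  W3: need (1, 1, 1, 2) fits (3, 3, 2, 2); releases (1, 0, 1, 1), pool now (4, 3, 3, 3)
  W6: need (4, 2, 3, 1) fits (4, 3, 3, 3); releases (0, 1, 0, 0), pool now (4, 4, 3, 3)
  W9: need (0, 4, 3, 0) fits (4, 4, 3, 3); releases (0, 0, 1, 0), pool now (4, 4, 4, 3)
  W5: need (0, 1, 4, 0) fits (4, 4, 4, 3); releases (2, 3, 0, 1), pool now (6, 7, 4, 4)
  W7: need (4, 5, 1, 1) fits (6, 7, 4, 4); releases (0, 0, 2, 0), pool now (6, 7, 6, 4)


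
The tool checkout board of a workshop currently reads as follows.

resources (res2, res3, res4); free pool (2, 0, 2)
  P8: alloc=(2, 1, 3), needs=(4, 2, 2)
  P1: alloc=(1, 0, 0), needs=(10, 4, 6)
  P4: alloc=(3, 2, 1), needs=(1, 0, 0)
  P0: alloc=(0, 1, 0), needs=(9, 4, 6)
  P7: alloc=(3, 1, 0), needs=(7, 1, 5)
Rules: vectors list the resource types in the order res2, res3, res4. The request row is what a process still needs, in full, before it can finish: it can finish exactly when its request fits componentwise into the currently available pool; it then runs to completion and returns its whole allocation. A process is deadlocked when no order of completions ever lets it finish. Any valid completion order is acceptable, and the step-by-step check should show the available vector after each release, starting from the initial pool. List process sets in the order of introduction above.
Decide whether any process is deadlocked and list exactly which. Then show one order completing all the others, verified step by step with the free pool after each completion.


Nothing here is deadlocked.
Key observation: no deadlock: P4 fits now, and the freed resources carry the rest through.
The rest can finish in the order P4, P8, P7, P1, P0. Step-by-step check:
  pool = (2, 0, 2)
  P4: need (1, 0, 0) fits (2, 0, 2); releases (3, 2, 1), pool now (5, 2, 3)
  P8: need (4, 2, 2) fits (5, 2, 3); releases (2, 1, 3), pool now (7, 3, 6)
  P7: need (7, 1, 5) fits (7, 3, 6); releases (3, 1, 0), pool now (10, 4, 6)
  P1: need (10, 4, 6) fits (10, 4, 6); releases (1, 0, 0), pool now (11, 4, 6)
  P0: need (9, 4, 6) fits (11, 4, 6); releases (0, 1, 0), pool now (11, 5, 6)


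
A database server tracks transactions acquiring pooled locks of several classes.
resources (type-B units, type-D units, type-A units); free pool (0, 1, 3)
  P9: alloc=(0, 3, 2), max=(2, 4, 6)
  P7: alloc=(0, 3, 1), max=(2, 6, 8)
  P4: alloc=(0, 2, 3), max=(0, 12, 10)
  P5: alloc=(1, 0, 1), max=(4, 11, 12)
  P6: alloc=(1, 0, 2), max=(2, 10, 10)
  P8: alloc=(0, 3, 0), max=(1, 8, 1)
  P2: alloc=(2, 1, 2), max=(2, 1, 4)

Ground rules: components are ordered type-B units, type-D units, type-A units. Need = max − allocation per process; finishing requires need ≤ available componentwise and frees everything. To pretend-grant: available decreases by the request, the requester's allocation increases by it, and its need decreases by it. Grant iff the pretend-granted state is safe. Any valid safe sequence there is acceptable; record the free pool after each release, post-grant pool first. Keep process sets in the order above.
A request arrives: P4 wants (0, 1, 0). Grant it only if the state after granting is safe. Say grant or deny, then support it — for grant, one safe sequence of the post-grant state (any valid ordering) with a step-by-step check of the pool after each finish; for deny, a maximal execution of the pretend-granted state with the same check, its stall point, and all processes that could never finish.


GRANT: granting preserves safety; a valid post-grant sequence is P2, P9, P7, P8, P4, P6, P5.
Key observation: with (0, 0, 3) left after the transfer, P2 can run at once — the state stays safe.
Check on the post-grant state, step by step:
  pool = (0, 0, 3)
  run P2 (needs (0, 0, 2), free (0, 0, 3)); after release of (2, 1, 2) the pool is (2, 1, 5)
  run P9 (needs (2, 1, 4), free (2, 1, 5)); after release of (0, 3, 2) the pool is (2, 4, 7)
  run P7 (needs (2, 3, 7), free (2, 4, 7)); after release of (0, 3, 1) the pool is (2, 7, 8)
  run P8 (needs (1, 5, 1), free (2, 7, 8)); after release of (0, 3, 0) the pool is (2, 10, 8)
  run P4 (needs (0, 9, 7), free (2, 10, 8)); after release of (0, 3, 3) the pool is (2, 13, 11)
  run P6 (needs (1, 10, 8), free (2, 13, 11)); after release of (1, 0, 2) the pool is (3, 13, 13)
  run P5 (needs (3, 11, 11), free (3, 13, 13)); after release of (1, 0, 1) the pool is (4, 13, 14)


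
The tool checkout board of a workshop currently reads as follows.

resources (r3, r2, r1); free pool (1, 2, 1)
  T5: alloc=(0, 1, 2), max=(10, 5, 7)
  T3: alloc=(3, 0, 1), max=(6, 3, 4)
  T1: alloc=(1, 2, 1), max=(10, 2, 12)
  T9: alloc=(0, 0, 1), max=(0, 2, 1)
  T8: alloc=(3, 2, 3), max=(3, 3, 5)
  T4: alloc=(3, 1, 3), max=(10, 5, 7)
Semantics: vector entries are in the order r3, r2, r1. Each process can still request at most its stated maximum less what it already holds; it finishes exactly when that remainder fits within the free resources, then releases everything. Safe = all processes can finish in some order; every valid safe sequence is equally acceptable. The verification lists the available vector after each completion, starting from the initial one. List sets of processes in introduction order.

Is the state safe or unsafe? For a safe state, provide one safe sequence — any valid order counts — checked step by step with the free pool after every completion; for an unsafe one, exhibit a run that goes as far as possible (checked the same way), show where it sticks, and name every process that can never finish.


SAFE. One safe sequence: T9, T8, T3, T4, T5, T1.
Key observation: T9 is the earliest step where a requested resource binds exactly: need (0, 2, 0), pool (1, 2, 1) at its turn.
Check, step by step:
  pool = (1, 2, 1)
  run T9 (needs (0, 2, 0), free (1, 2, 1)); after release of (0, 0, 1) the pool is (1, 2, 2)
  run T8 (needs (0, 1, 2), free (1, 2, 2)); after release of (3, 2, 3) the pool is (4, 4, 5)
  run T3 (needs (3, 3, 3), free (4, 4, 5)); after release of (3, 0, 1) the pool is (7, 4, 6)
  run T4 (needs (7, 4, 4), free (7, 4, 6)); after release of (3, 1, 3) the pool is (10, 5, 9)
  run T5 (needs (10, 4, 5), free (10, 5, 9)); after release of (0, 1, 2) the pool is (10, 6, 11)
  run T1 (needs (9, 0, 11), free (10, 6, 11)); after release of (1, 2, 1) the pool is (11, 8, 12)
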